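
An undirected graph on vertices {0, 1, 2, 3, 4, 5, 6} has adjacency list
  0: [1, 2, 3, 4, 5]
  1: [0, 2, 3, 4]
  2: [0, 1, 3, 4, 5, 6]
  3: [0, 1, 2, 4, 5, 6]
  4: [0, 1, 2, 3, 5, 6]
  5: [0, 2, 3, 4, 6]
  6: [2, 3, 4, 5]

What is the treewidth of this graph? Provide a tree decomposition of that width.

The largest bag has 5 vertices, giving width 4; this decomposition certifies tw(G) ≤ 4. For the lower bound, the 5 vertices {0, 1, 2, 3, 4} are pairwise adjacent, and any tree decomposition puts a clique entirely inside one bag — forcing width ≥ 4. The upper and lower bounds meet at 4, so that is the treewidth.

Treewidth 4.
Bags: B1 = {0, 2, 3, 4, 5}  B2 = {2, 3, 4, 5, 6}  B3 = {0, 1, 2, 3, 4}
Tree: B1–B2, B1–B3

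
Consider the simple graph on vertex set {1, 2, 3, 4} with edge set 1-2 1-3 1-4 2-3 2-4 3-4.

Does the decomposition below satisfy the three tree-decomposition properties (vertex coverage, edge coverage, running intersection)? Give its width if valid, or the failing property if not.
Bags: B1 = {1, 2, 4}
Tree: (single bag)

No — vertex 3 appears in no bag.

A tree decomposition must satisfy three properties: every vertex lies in some bag; for every edge, both endpoints lie together in some bag; and for every vertex, the bags containing it form a connected subtree. Here vertex 3 appears in no bag, so the decomposition is invalid.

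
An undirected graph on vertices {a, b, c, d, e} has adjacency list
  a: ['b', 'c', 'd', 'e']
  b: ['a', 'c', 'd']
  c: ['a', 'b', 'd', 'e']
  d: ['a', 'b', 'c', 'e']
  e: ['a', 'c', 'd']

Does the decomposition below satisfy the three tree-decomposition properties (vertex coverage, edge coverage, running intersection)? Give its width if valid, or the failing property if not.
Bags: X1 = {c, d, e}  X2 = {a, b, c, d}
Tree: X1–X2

No — edge (a,e) lies in no bag.

A tree decomposition must satisfy three properties: every vertex lies in some bag; for every edge, both endpoints lie together in some bag; and for every vertex, the bags containing it form a connected subtree. Here edge (a,e) lies in no bag, so the decomposition is invalid.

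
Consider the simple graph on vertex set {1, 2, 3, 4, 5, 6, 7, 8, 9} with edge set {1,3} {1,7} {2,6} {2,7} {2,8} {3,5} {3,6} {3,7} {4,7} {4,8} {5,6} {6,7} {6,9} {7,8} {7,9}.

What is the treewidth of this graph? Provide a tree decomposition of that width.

Treewidth 2.
Bags: B1 = {3, 6, 7}  B2 = {2, 6, 7}  B3 = {2, 7, 8}  B4 = {1, 3, 7}  B5 = {6, 7, 9}  B6 = {4, 7, 8}  B7 = {3, 5, 6}
Tree: B1–B2, B2–B3, B1–B4, B2–B5, B3–B6, B1–B7

Every bag has size at most 3, so the width is 3 − 1 = 2 and tw(G) ≤ 2. For the lower bound, the 3 vertices {3, 5, 6} are pairwise adjacent, and any tree decomposition puts a clique entirely inside one bag — forcing width ≥ 2. Therefore the treewidth is 2.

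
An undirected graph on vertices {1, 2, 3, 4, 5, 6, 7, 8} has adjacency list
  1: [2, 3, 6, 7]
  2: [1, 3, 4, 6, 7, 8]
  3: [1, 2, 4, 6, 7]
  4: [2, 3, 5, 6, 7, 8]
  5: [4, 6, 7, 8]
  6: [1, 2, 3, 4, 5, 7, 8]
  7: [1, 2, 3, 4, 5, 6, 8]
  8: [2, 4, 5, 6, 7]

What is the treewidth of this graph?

4

A width-4 tree decomposition is:
Bags: B1 = {2, 3, 4, 6, 7}  B2 = {2, 4, 6, 7, 8}  B3 = {1, 2, 3, 6, 7}  B4 = {4, 5, 6, 7, 8}
Tree: B1–B2, B1–B3, B2–B4
Every bag has size at most 5, so the width is 5 − 1 = 4 and tw(G) ≤ 4. For the lower bound, the 5 vertices {2, 4, 6, 7, 8} are pairwise adjacent, and any tree decomposition puts a clique entirely inside one bag — forcing width ≥ 4. The upper and lower bounds meet at 4, so that is the treewidth.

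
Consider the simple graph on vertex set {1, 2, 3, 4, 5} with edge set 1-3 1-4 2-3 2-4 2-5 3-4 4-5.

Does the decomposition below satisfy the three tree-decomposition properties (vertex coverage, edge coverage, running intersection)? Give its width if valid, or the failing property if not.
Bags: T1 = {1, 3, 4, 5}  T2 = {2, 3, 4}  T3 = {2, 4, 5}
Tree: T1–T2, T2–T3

No — bags containing vertex 5 are not connected in the tree.

A tree decomposition must satisfy three properties: every vertex lies in some bag; for every edge, both endpoints lie together in some bag; and for every vertex, the bags containing it form a connected subtree. Here bags containing vertex 5 are not connected in the tree, so the decomposition is invalid.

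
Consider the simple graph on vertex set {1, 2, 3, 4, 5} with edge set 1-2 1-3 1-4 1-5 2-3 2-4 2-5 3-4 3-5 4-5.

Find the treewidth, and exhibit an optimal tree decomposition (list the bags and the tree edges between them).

A single bag containing all 5 vertices is trivially a valid decomposition of width 4. For the lower bound, the 5 vertices {1, 2, 3, 4, 5} are pairwise adjacent, and any tree decomposition puts a clique entirely inside one bag — forcing width ≥ 4. Combining the bounds, tw(G) = 4.

Treewidth 4.
Bags: B1 = {1, 2, 3, 4, 5}
Tree: (single bag)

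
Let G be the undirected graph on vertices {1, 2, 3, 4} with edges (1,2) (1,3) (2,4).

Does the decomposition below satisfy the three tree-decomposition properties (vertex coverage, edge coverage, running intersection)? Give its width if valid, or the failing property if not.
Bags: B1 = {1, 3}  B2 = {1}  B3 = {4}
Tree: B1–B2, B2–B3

No — vertex 2 appears in no bag.

A tree decomposition must satisfy three properties: every vertex lies in some bag; for every edge, both endpoints lie together in some bag; and for every vertex, the bags containing it form a connected subtree. Here vertex 2 appears in no bag, so the decomposition is invalid.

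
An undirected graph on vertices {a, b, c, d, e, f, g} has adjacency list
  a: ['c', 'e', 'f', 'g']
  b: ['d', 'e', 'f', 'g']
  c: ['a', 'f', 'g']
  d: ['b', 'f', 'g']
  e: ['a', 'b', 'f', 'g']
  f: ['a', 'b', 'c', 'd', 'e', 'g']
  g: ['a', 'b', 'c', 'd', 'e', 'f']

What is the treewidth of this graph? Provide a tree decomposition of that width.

Treewidth 3.
Bags: B1 = {a, e, f, g}  B2 = {b, e, f, g}  B3 = {b, d, f, g}  B4 = {a, c, f, g}
Tree: B1–B2, B2–B3, B1–B4

Every bag has size at most 4, so the width is 4 − 1 = 3 and tw(G) ≤ 3. Conversely, {a, c, f, g} is a clique of size 4, and the vertices of any clique must share a bag in every tree decomposition; so some bag has ≥ 4 vertices and tw(G) ≥ 3. Hence tw(G) = 3 exactly.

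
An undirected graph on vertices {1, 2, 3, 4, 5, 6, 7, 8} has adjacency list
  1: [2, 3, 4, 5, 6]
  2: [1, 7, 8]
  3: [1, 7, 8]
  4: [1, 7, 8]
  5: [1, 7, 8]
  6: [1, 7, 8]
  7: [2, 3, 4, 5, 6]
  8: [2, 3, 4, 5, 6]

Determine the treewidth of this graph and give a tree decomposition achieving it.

Treewidth 3.
Bags: B1 = {1, 4, 7, 8}  B2 = {1, 6, 7, 8}  B3 = {1, 2, 7, 8}  B4 = {1, 5, 7, 8}  B5 = {1, 3, 7, 8}
Tree: B1–B2, B2–B3, B3–B4, B4–B5

The largest bag has 4 vertices, giving width 3; this decomposition certifies tw(G) ≤ 3. For the lower bound: the 4 vertex sets {1,4}, {6,8}, {7}, {2} are disjoint, each induces a connected subgraph, and every pair is joined by at least one edge of G. Contracting each set to a single vertex therefore yields K_{4} as a minor, and since treewidth is minor-monotone, tw(G) ≥ tw(K_{4}) = 3. Combining the bounds, tw(G) = 3.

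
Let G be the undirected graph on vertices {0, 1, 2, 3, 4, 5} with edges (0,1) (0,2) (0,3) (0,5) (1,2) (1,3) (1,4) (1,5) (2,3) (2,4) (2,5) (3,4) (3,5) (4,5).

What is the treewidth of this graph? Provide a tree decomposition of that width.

Treewidth 4.
One optimal decomposition is:
Bags: B1 = {0, 1, 2, 3, 5}  B2 = {1, 2, 3, 4, 5}
Tree: B1–B2

The largest bag has 5 vertices, giving width 4; this decomposition certifies tw(G) ≤ 4. For the lower bound, the 5 vertices {0, 1, 2, 3, 5} are pairwise adjacent, and any tree decomposition puts a clique entirely inside one bag — forcing width ≥ 4. Hence tw(G) = 4 exactly.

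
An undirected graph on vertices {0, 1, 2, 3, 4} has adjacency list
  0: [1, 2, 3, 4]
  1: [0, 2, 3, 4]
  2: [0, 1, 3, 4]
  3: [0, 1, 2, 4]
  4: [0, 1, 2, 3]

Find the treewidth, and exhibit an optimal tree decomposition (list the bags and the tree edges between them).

Treewidth 4.
One optimal decomposition is:
Bags: B1 = {0, 1, 2, 3, 4}
Tree: (single bag)

A single bag containing all 5 vertices is trivially a valid decomposition of width 4. Conversely, {0, 1, 2, 3, 4} is a clique of size 5, and the vertices of any clique must share a bag in every tree decomposition; so some bag has ≥ 5 vertices and tw(G) ≥ 4. Therefore the treewidth is 4.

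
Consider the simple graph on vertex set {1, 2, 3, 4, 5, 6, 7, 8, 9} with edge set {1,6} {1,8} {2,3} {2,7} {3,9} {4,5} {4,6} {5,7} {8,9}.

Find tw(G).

A width-2 tree decomposition is:
Bags: B1 = {2, 3, 9}  B2 = {2, 8, 9}  B3 = {1, 2, 8}  B4 = {1, 2, 6}  B5 = {2, 4, 6}  B6 = {2, 4, 5}  B7 = {2, 5, 7}
Tree: B1–B2, B2–B3, B3–B4, B4–B5, B5–B6, B6–B7
Each bag holds 3 vertices, so the decomposition has width 2, which upper-bounds the treewidth. Since 2–3–9–8–1–6–4–5–7–2 is a cycle in G, G is not acyclic. Forests are exactly the graphs of treewidth ≤ 1, so tw(G) ≥ 2. Combining the bounds, tw(G) = 2.

2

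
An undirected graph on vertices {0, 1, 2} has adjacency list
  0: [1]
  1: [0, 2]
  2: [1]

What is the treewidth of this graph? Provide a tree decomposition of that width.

Treewidth 1.
One optimal decomposition is:
Bags: B1 = {0, 1}  B2 = {1, 2}
Tree: B1–B2

The largest bag has 2 vertices, giving width 1; this decomposition certifies tw(G) ≤ 1. Any graph with an edge has treewidth ≥ 1, and G has the edge 0–1. Therefore the treewidth is 1.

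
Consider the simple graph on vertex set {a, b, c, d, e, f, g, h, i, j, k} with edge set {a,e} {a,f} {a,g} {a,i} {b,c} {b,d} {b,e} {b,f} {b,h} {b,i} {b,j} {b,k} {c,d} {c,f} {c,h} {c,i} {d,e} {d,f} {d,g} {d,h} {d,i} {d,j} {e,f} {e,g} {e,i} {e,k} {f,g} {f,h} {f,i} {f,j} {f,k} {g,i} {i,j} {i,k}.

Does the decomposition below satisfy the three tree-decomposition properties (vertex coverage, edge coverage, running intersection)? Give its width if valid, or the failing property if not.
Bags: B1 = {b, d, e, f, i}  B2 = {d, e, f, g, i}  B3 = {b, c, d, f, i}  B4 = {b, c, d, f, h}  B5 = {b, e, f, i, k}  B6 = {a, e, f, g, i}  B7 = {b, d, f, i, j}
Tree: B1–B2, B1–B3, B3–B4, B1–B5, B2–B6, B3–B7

Yes; width 4.

Every vertex of G appears in some bag (union = {a, b, c, d, e, f, g, h, i, j, k}); every edge is covered by a bag; and for each vertex v the set of bags containing v is connected in the bag tree. The decomposition is therefore valid. The largest bag has 5 vertices, so the width is 4.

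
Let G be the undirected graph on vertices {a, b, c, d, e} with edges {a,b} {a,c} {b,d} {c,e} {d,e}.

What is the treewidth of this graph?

2

A width-2 tree decomposition is:
Bags: B1 = {c, d, e}  B2 = {b, c, d}  B3 = {a, b, c}
Tree: B1–B2, B2–B3
The largest bag has 3 vertices, giving width 2; this decomposition certifies tw(G) ≤ 2. For the lower bound, G contains the cycle c–e–d–b–a–c, so G is not a forest; only forests have treewidth ≤ 1, hence tw(G) ≥ 2. Hence tw(G) = 2 exactly.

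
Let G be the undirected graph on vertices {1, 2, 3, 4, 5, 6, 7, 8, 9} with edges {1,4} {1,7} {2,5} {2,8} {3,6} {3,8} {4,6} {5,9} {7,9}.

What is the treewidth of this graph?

2

A width-2 tree decomposition is:
Bags: B1 = {2, 5, 8}  B2 = {3, 5, 8}  B3 = {3, 5, 6}  B4 = {4, 5, 6}  B5 = {1, 4, 5}  B6 = {1, 5, 7}  B7 = {5, 7, 9}
Tree: B1–B2, B2–B3, B3–B4, B4–B5, B5–B6, B6–B7
Every bag has size at most 3, so the width is 3 − 1 = 2 and tw(G) ≤ 2. Since 5–2–8–3–6–4–1–7–9–5 is a cycle in G, G is not acyclic. Forests are exactly the graphs of treewidth ≤ 1, so tw(G) ≥ 2. Combining the bounds, tw(G) = 2.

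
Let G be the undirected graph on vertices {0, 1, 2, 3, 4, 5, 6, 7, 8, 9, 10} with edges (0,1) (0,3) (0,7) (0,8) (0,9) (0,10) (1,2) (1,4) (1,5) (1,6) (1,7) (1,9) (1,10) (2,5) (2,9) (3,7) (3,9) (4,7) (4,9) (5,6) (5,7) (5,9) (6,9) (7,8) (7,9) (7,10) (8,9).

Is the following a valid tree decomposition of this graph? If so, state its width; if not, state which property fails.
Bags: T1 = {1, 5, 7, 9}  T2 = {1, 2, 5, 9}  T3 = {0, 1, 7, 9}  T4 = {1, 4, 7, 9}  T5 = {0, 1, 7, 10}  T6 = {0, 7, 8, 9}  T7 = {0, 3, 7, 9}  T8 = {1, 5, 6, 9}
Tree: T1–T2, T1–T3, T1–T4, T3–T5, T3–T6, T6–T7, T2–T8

Yes; width 3.

Checking the three conditions: (i) the bags cover all of {0, 1, 2, 3, 4, 5, 6, 7, 8, 9, 10}; (ii) for each edge, some bag contains both endpoints; (iii) the bags containing any fixed vertex form a subtree. All hold, so the decomposition is valid with width 4 − 1 = 3.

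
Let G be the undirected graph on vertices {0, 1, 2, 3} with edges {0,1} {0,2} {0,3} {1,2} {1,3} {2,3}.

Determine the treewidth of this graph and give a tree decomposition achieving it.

Treewidth 3.
Bags: B1 = {0, 1, 2, 3}
Tree: (single bag)

A single bag containing all 4 vertices is trivially a valid decomposition of width 3. On the other hand G contains the 4-clique {0, 1, 2, 3}. A clique must lie in a single bag of any decomposition, so no decomposition can have width below 3. Therefore the treewidth is 3.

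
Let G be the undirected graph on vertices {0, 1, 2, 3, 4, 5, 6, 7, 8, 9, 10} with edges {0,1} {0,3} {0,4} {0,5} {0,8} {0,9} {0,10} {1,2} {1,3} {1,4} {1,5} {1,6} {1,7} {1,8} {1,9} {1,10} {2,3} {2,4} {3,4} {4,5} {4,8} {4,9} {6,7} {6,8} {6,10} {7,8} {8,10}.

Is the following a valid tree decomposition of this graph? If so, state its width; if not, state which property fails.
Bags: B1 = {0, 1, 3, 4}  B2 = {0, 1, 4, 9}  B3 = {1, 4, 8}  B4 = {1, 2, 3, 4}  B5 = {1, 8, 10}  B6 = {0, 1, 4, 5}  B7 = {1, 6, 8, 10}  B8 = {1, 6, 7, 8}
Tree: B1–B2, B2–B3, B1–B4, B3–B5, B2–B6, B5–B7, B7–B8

A tree decomposition must satisfy three properties: every vertex lies in some bag; for every edge, both endpoints lie together in some bag; and for every vertex, the bags containing it form a connected subtree. Here edge (0,8) lies in no bag, so the decomposition is invalid.

No — edge (0,8) lies in no bag.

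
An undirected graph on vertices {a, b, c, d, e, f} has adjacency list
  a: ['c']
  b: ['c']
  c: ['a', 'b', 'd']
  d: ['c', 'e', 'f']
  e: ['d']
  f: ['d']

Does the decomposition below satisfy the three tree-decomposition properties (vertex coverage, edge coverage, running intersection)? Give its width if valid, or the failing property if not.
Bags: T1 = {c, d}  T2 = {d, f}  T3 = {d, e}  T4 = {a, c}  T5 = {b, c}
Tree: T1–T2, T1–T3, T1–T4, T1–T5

Every vertex of G appears in some bag (union = {a, b, c, d, e, f}); every edge is covered by a bag; and for each vertex v the set of bags containing v is connected in the bag tree. The decomposition is therefore valid. The largest bag has 2 vertices, so the width is 1.

Yes; width 1.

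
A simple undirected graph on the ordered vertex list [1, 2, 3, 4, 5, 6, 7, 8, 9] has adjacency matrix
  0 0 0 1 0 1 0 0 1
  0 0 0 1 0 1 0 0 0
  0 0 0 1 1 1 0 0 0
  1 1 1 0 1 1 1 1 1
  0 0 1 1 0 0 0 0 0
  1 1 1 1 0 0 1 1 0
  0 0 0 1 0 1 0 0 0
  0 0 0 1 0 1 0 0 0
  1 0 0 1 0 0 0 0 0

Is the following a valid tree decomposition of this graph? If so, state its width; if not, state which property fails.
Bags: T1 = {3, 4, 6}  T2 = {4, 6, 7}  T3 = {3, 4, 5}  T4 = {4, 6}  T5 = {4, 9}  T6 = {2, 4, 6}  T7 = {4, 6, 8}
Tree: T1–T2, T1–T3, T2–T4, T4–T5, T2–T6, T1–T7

A tree decomposition must satisfy three properties: every vertex lies in some bag; for every edge, both endpoints lie together in some bag; and for every vertex, the bags containing it form a connected subtree. Here vertex 1 appears in no bag, so the decomposition is invalid.

No — vertex 1 appears in no bag.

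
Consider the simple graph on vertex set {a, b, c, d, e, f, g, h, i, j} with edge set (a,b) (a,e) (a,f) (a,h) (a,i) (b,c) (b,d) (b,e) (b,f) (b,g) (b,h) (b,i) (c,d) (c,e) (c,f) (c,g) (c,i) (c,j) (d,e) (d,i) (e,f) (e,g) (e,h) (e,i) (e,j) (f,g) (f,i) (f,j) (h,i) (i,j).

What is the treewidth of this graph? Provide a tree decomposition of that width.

Treewidth 4.
One such decomposition:
Bags: B1 = {b, c, e, f, i}  B2 = {b, c, e, f, g}  B3 = {b, c, d, e, i}  B4 = {a, b, e, f, i}  B5 = {a, b, e, h, i}  B6 = {c, e, f, i, j}
Tree: B1–B2, B1–B3, B1–B4, B4–B5, B1–B6

Each bag holds 5 vertices, so the decomposition has width 4, which upper-bounds the treewidth. On the other hand G contains the 5-clique {c, e, f, i, j}. A clique must lie in a single bag of any decomposition, so no decomposition can have width below 4. Combining the bounds, tw(G) = 4.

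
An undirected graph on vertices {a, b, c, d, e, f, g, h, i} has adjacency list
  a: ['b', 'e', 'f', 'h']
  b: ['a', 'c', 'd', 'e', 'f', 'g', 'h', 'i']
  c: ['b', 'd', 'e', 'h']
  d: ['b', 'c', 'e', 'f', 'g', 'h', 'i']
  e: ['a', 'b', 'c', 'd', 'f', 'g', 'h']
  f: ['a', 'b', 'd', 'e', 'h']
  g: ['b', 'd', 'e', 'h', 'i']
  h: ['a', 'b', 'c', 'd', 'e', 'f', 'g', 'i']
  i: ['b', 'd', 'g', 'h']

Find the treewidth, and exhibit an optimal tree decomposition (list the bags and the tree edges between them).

Every bag has size at most 5, so the width is 5 − 1 = 4 and tw(G) ≤ 4. For the lower bound, the 5 vertices {b, d, e, g, h} are pairwise adjacent, and any tree decomposition puts a clique entirely inside one bag — forcing width ≥ 4. Combining the bounds, tw(G) = 4.

Treewidth 4.
One optimal decomposition is:
Bags: B1 = {b, d, e, f, h}  B2 = {a, b, e, f, h}  B3 = {b, d, e, g, h}  B4 = {b, c, d, e, h}  B5 = {b, d, g, h, i}
Tree: B1–B2, B1–B3, B1–B4, B3–B5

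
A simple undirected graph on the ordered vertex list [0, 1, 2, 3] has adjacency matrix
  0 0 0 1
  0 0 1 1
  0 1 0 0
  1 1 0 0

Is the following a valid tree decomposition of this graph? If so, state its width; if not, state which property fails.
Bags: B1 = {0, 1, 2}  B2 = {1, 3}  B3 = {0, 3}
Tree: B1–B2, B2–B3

A tree decomposition must satisfy three properties: every vertex lies in some bag; for every edge, both endpoints lie together in some bag; and for every vertex, the bags containing it form a connected subtree. Here bags containing vertex 0 are not connected in the tree, so the decomposition is invalid.

No — bags containing vertex 0 are not connected in the tree.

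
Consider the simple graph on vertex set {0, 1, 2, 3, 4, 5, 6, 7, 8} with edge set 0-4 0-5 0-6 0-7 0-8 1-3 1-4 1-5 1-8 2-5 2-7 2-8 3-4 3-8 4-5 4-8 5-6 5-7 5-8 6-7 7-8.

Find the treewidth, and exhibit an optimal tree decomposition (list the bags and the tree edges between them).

The largest bag has 4 vertices, giving width 3; this decomposition certifies tw(G) ≤ 3. Conversely, {1, 3, 4, 8} is a clique of size 4, and the vertices of any clique must share a bag in every tree decomposition; so some bag has ≥ 4 vertices and tw(G) ≥ 3. Hence tw(G) = 3 exactly.

Treewidth 3.
Bags: B1 = {1, 3, 4, 8}  B2 = {1, 4, 5, 8}  B3 = {0, 4, 5, 8}  B4 = {0, 5, 7, 8}  B5 = {0, 5, 6, 7}  B6 = {2, 5, 7, 8}
Tree: B1–B2, B2–B3, B3–B4, B4–B5, B4–B6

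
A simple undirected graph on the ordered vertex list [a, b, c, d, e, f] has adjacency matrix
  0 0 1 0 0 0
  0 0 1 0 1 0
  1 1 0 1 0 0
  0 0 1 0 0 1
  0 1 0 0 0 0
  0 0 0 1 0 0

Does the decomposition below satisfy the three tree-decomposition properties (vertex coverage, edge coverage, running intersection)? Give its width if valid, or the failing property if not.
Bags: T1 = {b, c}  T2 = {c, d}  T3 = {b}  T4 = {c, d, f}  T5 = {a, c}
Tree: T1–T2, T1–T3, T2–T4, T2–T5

A tree decomposition must satisfy three properties: every vertex lies in some bag; for every edge, both endpoints lie together in some bag; and for every vertex, the bags containing it form a connected subtree. Here vertex e appears in no bag, so the decomposition is invalid.

No — vertex e appears in no bag.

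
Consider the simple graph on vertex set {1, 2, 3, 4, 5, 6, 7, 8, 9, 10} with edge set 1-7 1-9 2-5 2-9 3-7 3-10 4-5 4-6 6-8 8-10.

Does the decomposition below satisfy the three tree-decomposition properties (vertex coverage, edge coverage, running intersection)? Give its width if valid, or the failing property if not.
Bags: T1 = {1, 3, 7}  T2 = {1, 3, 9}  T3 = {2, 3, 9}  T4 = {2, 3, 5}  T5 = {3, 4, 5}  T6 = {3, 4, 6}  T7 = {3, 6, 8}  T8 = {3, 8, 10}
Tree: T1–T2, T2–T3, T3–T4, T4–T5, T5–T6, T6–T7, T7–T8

Yes; width 2.

Checking the three conditions: (i) the bags cover all of {1, 2, 3, 4, 5, 6, 7, 8, 9, 10}; (ii) for each edge, some bag contains both endpoints; (iii) the bags containing any fixed vertex form a subtree. All hold, so the decomposition is valid with width 3 − 1 = 2.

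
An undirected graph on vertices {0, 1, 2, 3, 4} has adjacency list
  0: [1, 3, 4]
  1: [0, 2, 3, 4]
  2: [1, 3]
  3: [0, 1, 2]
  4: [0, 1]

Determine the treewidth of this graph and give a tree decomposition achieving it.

Treewidth 2.
Bags: B1 = {1, 2, 3}  B2 = {0, 1, 3}  B3 = {0, 1, 4}
Tree: B1–B2, B2–B3

The largest bag has 3 vertices, giving width 2; this decomposition certifies tw(G) ≤ 2. For the lower bound, the 3 vertices {0, 1, 3} are pairwise adjacent, and any tree decomposition puts a clique entirely inside one bag — forcing width ≥ 2. The upper and lower bounds meet at 2, so that is the treewidth.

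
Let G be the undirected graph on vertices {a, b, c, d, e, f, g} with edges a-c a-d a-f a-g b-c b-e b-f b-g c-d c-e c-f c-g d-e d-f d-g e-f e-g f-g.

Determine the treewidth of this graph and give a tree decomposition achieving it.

Treewidth 4.
Bags: B1 = {c, d, e, f, g}  B2 = {b, c, e, f, g}  B3 = {a, c, d, f, g}
Tree: B1–B2, B1–B3

The largest bag has 5 vertices, giving width 4; this decomposition certifies tw(G) ≤ 4. On the other hand G contains the 5-clique {c, d, e, f, g}. A clique must lie in a single bag of any decomposition, so no decomposition can have width below 4. Combining the bounds, tw(G) = 4.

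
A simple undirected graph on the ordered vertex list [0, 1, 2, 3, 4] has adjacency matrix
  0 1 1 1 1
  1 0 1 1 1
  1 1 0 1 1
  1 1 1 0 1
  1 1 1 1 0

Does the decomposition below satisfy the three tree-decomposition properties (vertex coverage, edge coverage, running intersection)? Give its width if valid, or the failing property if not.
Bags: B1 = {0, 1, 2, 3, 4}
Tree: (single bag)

Yes; width 4.

Checking the three conditions: (i) the bags cover all of {0, 1, 2, 3, 4}; (ii) for each edge, some bag contains both endpoints; (iii) the bags containing any fixed vertex form a subtree. All hold, so the decomposition is valid with width 5 − 1 = 4.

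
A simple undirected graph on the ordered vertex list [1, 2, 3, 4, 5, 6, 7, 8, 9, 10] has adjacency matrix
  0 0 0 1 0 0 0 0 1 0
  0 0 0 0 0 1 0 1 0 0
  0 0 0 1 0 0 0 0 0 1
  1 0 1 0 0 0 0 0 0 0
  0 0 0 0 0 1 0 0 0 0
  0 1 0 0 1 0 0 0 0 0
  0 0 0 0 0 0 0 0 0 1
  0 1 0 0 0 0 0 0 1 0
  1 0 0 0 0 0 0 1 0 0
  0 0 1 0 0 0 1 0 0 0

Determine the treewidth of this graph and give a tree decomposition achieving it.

Treewidth 1.
One such decomposition:
Bags: B1 = {5, 6}  B2 = {2, 6}  B3 = {2, 8}  B4 = {8, 9}  B5 = {1, 9}  B6 = {1, 4}  B7 = {3, 4}  B8 = {3, 10}  B9 = {7, 10}
Tree: B1–B2, B2–B3, B3–B4, B4–B5, B5–B6, B6–B7, B7–B8, B8–B9

Each bag holds 2 vertices, so the decomposition has width 1, which upper-bounds the treewidth. G has an edge, so its treewidth is at least 1. Therefore the treewidth is 1.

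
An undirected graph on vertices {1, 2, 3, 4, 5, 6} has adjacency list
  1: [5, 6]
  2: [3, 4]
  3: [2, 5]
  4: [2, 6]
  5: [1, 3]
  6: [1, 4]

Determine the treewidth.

A width-2 tree decomposition is:
Bags: B1 = {1, 4, 6}  B2 = {1, 2, 4}  B3 = {1, 2, 3}  B4 = {1, 3, 5}
Tree: B1–B2, B2–B3, B3–B4
Each bag holds 3 vertices, so the decomposition has width 2, which upper-bounds the treewidth. The edges 1–6–4–2–3–5–1 form a cycle, so G is not a tree and its treewidth is at least 2. Hence tw(G) = 2 exactly.

2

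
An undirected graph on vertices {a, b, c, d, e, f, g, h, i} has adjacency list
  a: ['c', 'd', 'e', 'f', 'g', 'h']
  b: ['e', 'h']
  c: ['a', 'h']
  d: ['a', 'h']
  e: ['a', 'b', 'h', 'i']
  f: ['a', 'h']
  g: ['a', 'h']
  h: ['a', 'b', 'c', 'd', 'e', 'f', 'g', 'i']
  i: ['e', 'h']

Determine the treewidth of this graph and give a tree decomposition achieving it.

Treewidth 2.
One such decomposition:
Bags: B1 = {a, c, h}  B2 = {a, f, h}  B3 = {a, g, h}  B4 = {a, e, h}  B5 = {b, e, h}  B6 = {e, h, i}  B7 = {a, d, h}
Tree: B1–B2, B2–B3, B3–B4, B4–B5, B4–B6, B3–B7

The largest bag has 3 vertices, giving width 2; this decomposition certifies tw(G) ≤ 2. On the other hand G contains the 3-clique {a, d, h}. A clique must lie in a single bag of any decomposition, so no decomposition can have width below 2. The upper and lower bounds meet at 2, so that is the treewidth.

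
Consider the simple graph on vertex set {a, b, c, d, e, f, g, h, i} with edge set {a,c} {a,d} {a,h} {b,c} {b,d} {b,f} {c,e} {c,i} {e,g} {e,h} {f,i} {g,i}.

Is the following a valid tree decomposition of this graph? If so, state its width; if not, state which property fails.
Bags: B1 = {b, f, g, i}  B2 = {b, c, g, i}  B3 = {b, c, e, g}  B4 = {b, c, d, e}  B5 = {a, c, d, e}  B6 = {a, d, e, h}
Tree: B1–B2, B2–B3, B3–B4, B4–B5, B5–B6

Vertex coverage: the bags together contain {a, b, c, d, e, f, g, h, i}, the full vertex set. Edge coverage: each edge of G has both endpoints in at least one bag. Running intersection: for every vertex, the bags containing it form a connected subtree. All three properties hold, so this is a valid tree decomposition of width max|bag| − 1 = 3, and hence tw(G) ≤ 3.

Yes; width 3.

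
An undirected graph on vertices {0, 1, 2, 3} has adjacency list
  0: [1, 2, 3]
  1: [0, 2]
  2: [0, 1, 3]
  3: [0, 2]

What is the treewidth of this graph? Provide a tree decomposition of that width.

Treewidth 2.
One such decomposition:
Bags: B1 = {0, 2, 3}  B2 = {0, 1, 2}
Tree: B1–B2

The largest bag has 3 vertices, giving width 2; this decomposition certifies tw(G) ≤ 2. Conversely, {0, 1, 2} is a clique of size 3, and the vertices of any clique must share a bag in every tree decomposition; so some bag has ≥ 3 vertices and tw(G) ≥ 2. The upper and lower bounds meet at 2, so that is the treewidth.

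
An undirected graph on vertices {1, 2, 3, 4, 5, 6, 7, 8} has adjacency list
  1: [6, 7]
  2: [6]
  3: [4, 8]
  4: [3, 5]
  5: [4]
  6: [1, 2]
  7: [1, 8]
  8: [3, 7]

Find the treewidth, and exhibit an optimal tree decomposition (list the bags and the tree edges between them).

The largest bag has 2 vertices, giving width 1; this decomposition certifies tw(G) ≤ 1. Any graph with an edge has treewidth ≥ 1, and G has the edge 5–4. The upper and lower bounds meet at 1, so that is the treewidth.

Treewidth 1.
Bags: B1 = {4, 5}  B2 = {3, 4}  B3 = {3, 8}  B4 = {7, 8}  B5 = {1, 7}  B6 = {1, 6}  B7 = {2, 6}
Tree: B1–B2, B2–B3, B3–B4, B4–B5, B5–B6, B6–B7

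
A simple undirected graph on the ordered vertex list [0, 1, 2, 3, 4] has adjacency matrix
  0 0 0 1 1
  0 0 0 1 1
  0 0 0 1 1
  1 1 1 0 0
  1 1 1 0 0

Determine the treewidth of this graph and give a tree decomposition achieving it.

The largest bag has 3 vertices, giving width 2; this decomposition certifies tw(G) ≤ 2. For the lower bound, G contains the cycle 2–3–0–4–2, so G is not a forest; only forests have treewidth ≤ 1, hence tw(G) ≥ 2. Hence tw(G) = 2 exactly.

Treewidth 2.
One optimal decomposition is:
Bags: B1 = {2, 3, 4}  B2 = {0, 3, 4}  B3 = {1, 3, 4}
Tree: B1–B2, B2–B3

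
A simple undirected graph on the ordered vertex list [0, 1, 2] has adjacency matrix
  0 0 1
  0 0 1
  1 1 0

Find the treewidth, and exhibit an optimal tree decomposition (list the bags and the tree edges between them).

Treewidth 1.
Bags: B1 = {0, 2}  B2 = {1, 2}
Tree: B1–B2

Each bag holds 2 vertices, so the decomposition has width 1, which upper-bounds the treewidth. G has an edge, so its treewidth is at least 1. Combining the bounds, tw(G) = 1.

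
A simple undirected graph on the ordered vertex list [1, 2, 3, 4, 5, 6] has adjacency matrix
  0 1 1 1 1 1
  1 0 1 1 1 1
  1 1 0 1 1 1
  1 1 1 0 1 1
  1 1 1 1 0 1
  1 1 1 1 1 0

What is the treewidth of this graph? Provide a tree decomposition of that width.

Treewidth 5.
One such decomposition:
Bags: B1 = {1, 2, 3, 4, 5, 6}
Tree: (single bag)

With just one bag of size 6, the width is 6 − 1 = 5, so tw(G) ≤ 5. On the other hand G contains the 6-clique {1, 2, 3, 4, 5, 6}. A clique must lie in a single bag of any decomposition, so no decomposition can have width below 5. Therefore the treewidth is 5.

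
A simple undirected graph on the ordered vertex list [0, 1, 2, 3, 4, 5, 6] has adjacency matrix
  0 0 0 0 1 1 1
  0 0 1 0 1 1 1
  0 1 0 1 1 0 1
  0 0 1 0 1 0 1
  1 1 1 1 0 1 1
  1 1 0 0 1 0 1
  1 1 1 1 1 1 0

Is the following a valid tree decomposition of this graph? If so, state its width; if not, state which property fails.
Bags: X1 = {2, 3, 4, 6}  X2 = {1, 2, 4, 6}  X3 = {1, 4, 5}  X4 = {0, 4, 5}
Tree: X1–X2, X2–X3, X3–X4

No — edge (6,5) lies in no bag.

A tree decomposition must satisfy three properties: every vertex lies in some bag; for every edge, both endpoints lie together in some bag; and for every vertex, the bags containing it form a connected subtree. Here edge (6,5) lies in no bag, so the decomposition is invalid.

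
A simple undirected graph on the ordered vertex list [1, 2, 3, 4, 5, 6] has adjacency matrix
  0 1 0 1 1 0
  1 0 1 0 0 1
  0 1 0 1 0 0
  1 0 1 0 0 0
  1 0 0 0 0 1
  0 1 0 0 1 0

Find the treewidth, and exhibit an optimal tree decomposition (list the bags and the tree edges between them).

Each bag holds 3 vertices, so the decomposition has width 2, which upper-bounds the treewidth. Since 3–4–1–2–3 is a cycle in G, G is not acyclic. Forests are exactly the graphs of treewidth ≤ 1, so tw(G) ≥ 2. Therefore the treewidth is 2.

Treewidth 2.
One optimal decomposition is:
Bags: B1 = {2, 3, 4}  B2 = {1, 2, 4}  B3 = {1, 2, 6}  B4 = {1, 5, 6}
Tree: B1–B2, B2–B3, B3–B4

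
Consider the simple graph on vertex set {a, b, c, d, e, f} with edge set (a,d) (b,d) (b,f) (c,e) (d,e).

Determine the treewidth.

A width-1 tree decomposition is:
Bags: B1 = {b, d}  B2 = {d, e}  B3 = {b, f}  B4 = {a, d}  B5 = {c, e}
Tree: B1–B2, B1–B3, B2–B4, B2–B5
Every bag has size at most 2, so the width is 2 − 1 = 1 and tw(G) ≤ 1. G has an edge, so its treewidth is at least 1. Combining the bounds, tw(G) = 1.

1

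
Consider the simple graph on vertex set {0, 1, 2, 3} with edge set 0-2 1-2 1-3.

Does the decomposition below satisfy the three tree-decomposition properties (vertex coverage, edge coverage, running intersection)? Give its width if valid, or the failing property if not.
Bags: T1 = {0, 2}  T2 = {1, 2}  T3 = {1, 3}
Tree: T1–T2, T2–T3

Yes; width 1.

Checking the three conditions: (i) the bags cover all of {0, 1, 2, 3}; (ii) for each edge, some bag contains both endpoints; (iii) the bags containing any fixed vertex form a subtree. All hold, so the decomposition is valid with width 2 − 1 = 1.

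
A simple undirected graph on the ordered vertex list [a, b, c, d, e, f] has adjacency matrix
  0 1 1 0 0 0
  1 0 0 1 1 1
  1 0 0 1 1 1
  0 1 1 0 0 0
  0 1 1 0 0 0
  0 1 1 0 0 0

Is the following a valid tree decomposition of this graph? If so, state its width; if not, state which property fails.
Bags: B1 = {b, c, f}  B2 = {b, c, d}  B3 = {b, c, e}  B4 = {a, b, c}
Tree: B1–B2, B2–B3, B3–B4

Vertex coverage: the bags together contain {a, b, c, d, e, f}, the full vertex set. Edge coverage: each edge of G has both endpoints in at least one bag. Running intersection: for every vertex, the bags containing it form a connected subtree. All three properties hold, so this is a valid tree decomposition of width max|bag| − 1 = 2, and hence tw(G) ≤ 2.

Yes; width 2.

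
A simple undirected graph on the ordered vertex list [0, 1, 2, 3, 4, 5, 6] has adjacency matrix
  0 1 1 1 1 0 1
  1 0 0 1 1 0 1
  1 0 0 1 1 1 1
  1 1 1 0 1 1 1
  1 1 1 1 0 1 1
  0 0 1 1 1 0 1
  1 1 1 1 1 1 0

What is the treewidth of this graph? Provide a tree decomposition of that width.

Every bag has size at most 5, so the width is 5 − 1 = 4 and tw(G) ≤ 4. On the other hand G contains the 5-clique {0, 1, 3, 4, 6}. A clique must lie in a single bag of any decomposition, so no decomposition can have width below 4. The upper and lower bounds meet at 4, so that is the treewidth.

Treewidth 4.
One optimal decomposition is:
Bags: B1 = {0, 1, 3, 4, 6}  B2 = {0, 2, 3, 4, 6}  B3 = {2, 3, 4, 5, 6}
Tree: B1–B2, B2–B3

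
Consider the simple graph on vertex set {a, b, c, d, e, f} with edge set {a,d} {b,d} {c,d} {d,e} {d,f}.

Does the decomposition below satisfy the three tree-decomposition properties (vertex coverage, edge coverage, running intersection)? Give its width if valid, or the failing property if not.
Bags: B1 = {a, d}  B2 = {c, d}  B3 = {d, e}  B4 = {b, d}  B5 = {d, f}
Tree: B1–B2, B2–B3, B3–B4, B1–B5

Checking the three conditions: (i) the bags cover all of {a, b, c, d, e, f}; (ii) for each edge, some bag contains both endpoints; (iii) the bags containing any fixed vertex form a subtree. All hold, so the decomposition is valid with width 2 − 1 = 1.

Yes; width 1.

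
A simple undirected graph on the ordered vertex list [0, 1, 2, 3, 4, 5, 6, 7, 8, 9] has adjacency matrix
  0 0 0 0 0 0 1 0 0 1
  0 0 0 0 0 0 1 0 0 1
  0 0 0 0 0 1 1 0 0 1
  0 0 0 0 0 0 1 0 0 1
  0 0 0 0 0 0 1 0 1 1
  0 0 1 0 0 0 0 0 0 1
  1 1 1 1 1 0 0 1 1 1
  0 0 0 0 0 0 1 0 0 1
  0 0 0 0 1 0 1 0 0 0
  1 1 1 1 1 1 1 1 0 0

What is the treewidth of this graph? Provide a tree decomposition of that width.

Each bag holds 3 vertices, so the decomposition has width 2, which upper-bounds the treewidth. On the other hand G contains the 3-clique {2, 5, 9}. A clique must lie in a single bag of any decomposition, so no decomposition can have width below 2. Combining the bounds, tw(G) = 2.

Treewidth 2.
Bags: B1 = {3, 6, 9}  B2 = {4, 6, 9}  B3 = {6, 7, 9}  B4 = {2, 6, 9}  B5 = {2, 5, 9}  B6 = {4, 6, 8}  B7 = {0, 6, 9}  B8 = {1, 6, 9}
Tree: B1–B2, B2–B3, B3–B4, B4–B5, B2–B6, B3–B7, B2–B8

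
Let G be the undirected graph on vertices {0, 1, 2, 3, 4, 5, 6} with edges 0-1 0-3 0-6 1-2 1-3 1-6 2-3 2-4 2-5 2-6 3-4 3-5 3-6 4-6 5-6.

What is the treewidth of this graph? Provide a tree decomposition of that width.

Each bag holds 4 vertices, so the decomposition has width 3, which upper-bounds the treewidth. For the lower bound, the 4 vertices {0, 1, 3, 6} are pairwise adjacent, and any tree decomposition puts a clique entirely inside one bag — forcing width ≥ 3. Hence tw(G) = 3 exactly.

Treewidth 3.
One optimal decomposition is:
Bags: B1 = {0, 1, 3, 6}  B2 = {1, 2, 3, 6}  B3 = {2, 3, 4, 6}  B4 = {2, 3, 5, 6}
Tree: B1–B2, B2–B3, B3–B4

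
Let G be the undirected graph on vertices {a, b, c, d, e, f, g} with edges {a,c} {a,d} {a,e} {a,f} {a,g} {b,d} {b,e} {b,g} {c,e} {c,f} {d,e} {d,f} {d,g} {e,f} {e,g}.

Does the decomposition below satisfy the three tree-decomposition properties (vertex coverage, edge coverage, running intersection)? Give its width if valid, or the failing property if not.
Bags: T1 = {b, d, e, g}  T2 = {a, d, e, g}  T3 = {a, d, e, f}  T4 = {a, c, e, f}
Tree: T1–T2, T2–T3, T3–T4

Yes; width 3.

Checking the three conditions: (i) the bags cover all of {a, b, c, d, e, f, g}; (ii) for each edge, some bag contains both endpoints; (iii) the bags containing any fixed vertex form a subtree. All hold, so the decomposition is valid with width 4 − 1 = 3.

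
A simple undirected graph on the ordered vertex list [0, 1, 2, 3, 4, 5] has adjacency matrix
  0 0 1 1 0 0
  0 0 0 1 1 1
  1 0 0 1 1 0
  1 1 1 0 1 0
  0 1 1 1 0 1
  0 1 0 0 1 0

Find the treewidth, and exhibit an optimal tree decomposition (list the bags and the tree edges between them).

Treewidth 2.
One such decomposition:
Bags: B1 = {1, 3, 4}  B2 = {2, 3, 4}  B3 = {1, 4, 5}  B4 = {0, 2, 3}
Tree: B1–B2, B1–B3, B2–B4

The largest bag has 3 vertices, giving width 2; this decomposition certifies tw(G) ≤ 2. On the other hand G contains the 3-clique {1, 3, 4}. A clique must lie in a single bag of any decomposition, so no decomposition can have width below 2. Combining the bounds, tw(G) = 2.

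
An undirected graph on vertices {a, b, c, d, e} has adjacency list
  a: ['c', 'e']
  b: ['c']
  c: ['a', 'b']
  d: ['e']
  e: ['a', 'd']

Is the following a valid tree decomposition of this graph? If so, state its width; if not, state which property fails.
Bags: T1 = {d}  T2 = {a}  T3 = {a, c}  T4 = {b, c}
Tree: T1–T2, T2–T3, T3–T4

A tree decomposition must satisfy three properties: every vertex lies in some bag; for every edge, both endpoints lie together in some bag; and for every vertex, the bags containing it form a connected subtree. Here vertex e appears in no bag, so the decomposition is invalid.

No — vertex e appears in no bag.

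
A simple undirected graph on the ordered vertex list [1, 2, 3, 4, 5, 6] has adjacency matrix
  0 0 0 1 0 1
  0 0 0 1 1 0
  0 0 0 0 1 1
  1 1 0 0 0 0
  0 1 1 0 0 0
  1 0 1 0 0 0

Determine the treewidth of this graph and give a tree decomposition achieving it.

The largest bag has 3 vertices, giving width 2; this decomposition certifies tw(G) ≤ 2. The edges 5–2–4–1–6–3–5 form a cycle, so G is not a tree and its treewidth is at least 2. Therefore the treewidth is 2.

Treewidth 2.
One optimal decomposition is:
Bags: B1 = {2, 4, 5}  B2 = {1, 4, 5}  B3 = {1, 5, 6}  B4 = {3, 5, 6}
Tree: B1–B2, B2–B3, B3–B4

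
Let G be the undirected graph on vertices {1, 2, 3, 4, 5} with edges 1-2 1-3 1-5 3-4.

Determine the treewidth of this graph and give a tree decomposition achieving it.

Every bag has size at most 2, so the width is 2 − 1 = 1 and tw(G) ≤ 1. G has an edge, so its treewidth is at least 1. Therefore the treewidth is 1.

Treewidth 1.
Bags: B1 = {1, 5}  B2 = {1, 3}  B3 = {3, 4}  B4 = {1, 2}
Tree: B1–B2, B2–B3, B1–B4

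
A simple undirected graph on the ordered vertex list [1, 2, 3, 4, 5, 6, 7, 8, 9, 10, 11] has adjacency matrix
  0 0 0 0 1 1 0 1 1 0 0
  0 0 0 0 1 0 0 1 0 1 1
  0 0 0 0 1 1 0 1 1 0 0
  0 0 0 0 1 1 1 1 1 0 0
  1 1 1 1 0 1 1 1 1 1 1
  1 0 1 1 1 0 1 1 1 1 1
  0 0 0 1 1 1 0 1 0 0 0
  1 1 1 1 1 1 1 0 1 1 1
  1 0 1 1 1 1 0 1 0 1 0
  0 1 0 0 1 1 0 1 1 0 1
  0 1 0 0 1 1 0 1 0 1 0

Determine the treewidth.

A width-4 tree decomposition is:
Bags: B1 = {4, 5, 6, 8, 9}  B2 = {5, 6, 8, 9, 10}  B3 = {5, 6, 8, 10, 11}  B4 = {1, 5, 6, 8, 9}  B5 = {2, 5, 8, 10, 11}  B6 = {4, 5, 6, 7, 8}  B7 = {3, 5, 6, 8, 9}
Tree: B1–B2, B2–B3, B2–B4, B3–B5, B1–B6, B2–B7
Each bag holds 5 vertices, so the decomposition has width 4, which upper-bounds the treewidth. On the other hand G contains the 5-clique {2, 5, 8, 10, 11}. A clique must lie in a single bag of any decomposition, so no decomposition can have width below 4. Hence tw(G) = 4 exactly.

4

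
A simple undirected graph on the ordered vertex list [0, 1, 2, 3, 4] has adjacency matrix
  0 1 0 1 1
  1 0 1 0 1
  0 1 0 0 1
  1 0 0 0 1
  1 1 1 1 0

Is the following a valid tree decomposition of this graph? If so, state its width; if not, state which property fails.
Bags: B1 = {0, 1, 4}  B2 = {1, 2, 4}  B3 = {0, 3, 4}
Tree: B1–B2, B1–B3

Every vertex of G appears in some bag (union = {0, 1, 2, 3, 4}); every edge is covered by a bag; and for each vertex v the set of bags containing v is connected in the bag tree. The decomposition is therefore valid. The largest bag has 3 vertices, so the width is 2.

Yes; width 2.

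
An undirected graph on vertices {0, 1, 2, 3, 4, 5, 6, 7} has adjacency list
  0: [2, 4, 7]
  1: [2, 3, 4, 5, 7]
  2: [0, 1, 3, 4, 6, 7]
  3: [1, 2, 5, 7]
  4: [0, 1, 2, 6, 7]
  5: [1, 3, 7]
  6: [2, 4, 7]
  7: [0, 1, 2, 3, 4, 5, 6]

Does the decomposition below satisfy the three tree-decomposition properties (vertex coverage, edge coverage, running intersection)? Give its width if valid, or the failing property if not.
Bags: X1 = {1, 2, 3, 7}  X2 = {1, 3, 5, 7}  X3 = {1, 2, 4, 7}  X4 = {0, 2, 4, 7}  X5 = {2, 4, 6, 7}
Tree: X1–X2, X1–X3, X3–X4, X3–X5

Vertex coverage: the bags together contain {0, 1, 2, 3, 4, 5, 6, 7}, the full vertex set. Edge coverage: each edge of G has both endpoints in at least one bag. Running intersection: for every vertex, the bags containing it form a connected subtree. All three properties hold, so this is a valid tree decomposition of width max|bag| − 1 = 3, and hence tw(G) ≤ 3.

Yes; width 3.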